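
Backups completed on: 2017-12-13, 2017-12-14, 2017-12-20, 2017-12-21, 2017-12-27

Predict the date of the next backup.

The gap pattern 1, 6, 1, 6 repeats every 2 events.
These are the Wednesdays and Thursdays of each week.
Next Thursday: 2017-12-28.

2017-12-28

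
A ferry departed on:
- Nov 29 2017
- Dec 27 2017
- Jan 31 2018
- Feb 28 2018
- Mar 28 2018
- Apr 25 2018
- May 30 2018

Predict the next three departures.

Jun 27 2018, Jul 25 2018, Aug 29 2018

All Wednesdays; the gaps (28, 35, 28, 28, 28, 35) vary with month length.
This is the last Wednesday of each month.
June 2018 ends with Wednesday Jun 27 2018.
July 2018 ends with Wednesday Jul 25 2018.
August 2018 ends with Wednesday Aug 29 2018.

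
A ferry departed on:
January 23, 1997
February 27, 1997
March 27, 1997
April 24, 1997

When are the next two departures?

All dates are Thursdays, 35, 28, 28 days apart.
Specifically, the 4th Thursday of each month.
May 1997 — 4th Thursday is May 22, 1997.
June 1997 — 4th Thursday is June 26, 1997.

May 22, 1997; June 26, 1997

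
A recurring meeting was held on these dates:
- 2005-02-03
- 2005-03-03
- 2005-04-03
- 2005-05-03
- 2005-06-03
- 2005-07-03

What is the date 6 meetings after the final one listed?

2006-01-03

Each date is the 3rd; the gaps (28, 31, 30, 31, 30) track the month lengths.
The rule is the 3rd of each month.
Next: August 2005 → 2005-08-03.
Next: September 2005 → 2005-09-03.
Next: October 2005 → 2005-10-03.
November 2005: 2005-11-03.
December 2005: 2005-12-03.
January 2006: 2006-01-03.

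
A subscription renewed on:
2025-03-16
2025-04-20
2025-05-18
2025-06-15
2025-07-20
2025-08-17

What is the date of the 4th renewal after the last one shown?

2025-12-21

These are Sundays at 28- or 35-day spacing (35, 28, 28, 35, 28).
The pattern: 3rd Sunday of the month.
3rd Sunday of September 2025: 2025-09-21.
October 2025 — 3rd Sunday is 2025-10-19.
November 2025 — 3rd Sunday is 2025-11-16.
December 2025 — 3rd Sunday is 2025-12-21.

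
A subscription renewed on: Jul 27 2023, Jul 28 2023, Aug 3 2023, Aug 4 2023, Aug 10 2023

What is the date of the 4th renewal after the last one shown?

Aug 24 2023

The gap pattern 1, 6, 1, 6 repeats every 2 events.
These are the Thursdays and Fridays of each week.
Next Friday: Aug 11 2023.
The following Thursday is Aug 17 2023.
The following Friday is Aug 18 2023.
Next Thursday: Aug 24 2023.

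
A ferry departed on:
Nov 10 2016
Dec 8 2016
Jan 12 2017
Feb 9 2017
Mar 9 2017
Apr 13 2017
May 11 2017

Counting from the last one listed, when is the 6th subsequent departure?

Gaps: 28, 35, 28, 28, 35, 28 days — a mix of 28 and 35. Every date is a Thursday.
Each is the 2nd Thursday of its month.
June 2017 — 2nd Thursday is Jun 8 2017.
2nd Thursday of July 2017: Jul 13 2017.
August 2017 — 2nd Thursday is Aug 10 2017.
September 2017 — 2nd Thursday is Sep 14 2017.
2nd Thursday of October 2017: Oct 12 2017.
2nd Thursday of November 2017: Nov 9 2017.

Nov 9 2017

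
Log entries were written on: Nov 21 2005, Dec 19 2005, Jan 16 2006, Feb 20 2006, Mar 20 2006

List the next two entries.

These are Mondays at 28- or 35-day spacing (28, 28, 35, 28).
The pattern: 3rd Monday of the month.
3rd Monday of April 2006: Apr 17 2006.
3rd Monday of May 2006: May 15 2006.

Apr 17 2006, May 15 2006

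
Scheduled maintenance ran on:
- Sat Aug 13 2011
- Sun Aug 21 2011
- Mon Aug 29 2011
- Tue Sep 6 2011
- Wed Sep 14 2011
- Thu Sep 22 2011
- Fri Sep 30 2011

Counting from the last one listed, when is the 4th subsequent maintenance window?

Every event comes 8 days after the last (8, 8, 8, 8, 8, 8).
Fri Sep 30 2011 + 8 days = Sat Oct 8 2011.
Sat Oct 8 2011 + 8 days = Sun Oct 16 2011.
Sun Oct 16 2011 + 8 days = Mon Oct 24 2011.
Mon Oct 24 2011 + 8 days = Tue Nov 1 2011.

Tue Nov 1 2011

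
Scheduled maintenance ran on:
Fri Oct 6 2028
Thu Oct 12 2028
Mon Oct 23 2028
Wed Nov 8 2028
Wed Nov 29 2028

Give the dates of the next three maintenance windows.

Mon Dec 25 2028, Thu Jan 25 2029, Fri Mar 2 2029

Intervals are 6, 11, 16, 21 days — an arithmetic progression with common difference 5.
Next gap: 26 days. Wed Nov 29 2028 + 26 days = Mon Dec 25 2028.
Next gap: 31 days. Mon Dec 25 2028 + 31 days = Thu Jan 25 2029.
Next gap: 36 days. Thu Jan 25 2029 + 36 days = Fri Mar 2 2029.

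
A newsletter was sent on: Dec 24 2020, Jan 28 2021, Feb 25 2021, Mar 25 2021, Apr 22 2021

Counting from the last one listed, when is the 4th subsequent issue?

All dates are Thursdays, 35, 28, 28, 28 days apart.
Specifically, the 4th Thursday of each month.
4th Thursday of May 2021: May 27 2021.
June 2021 — 4th Thursday is Jun 24 2021.
July 2021 — 4th Thursday is Jul 22 2021.
4th Thursday of August 2021: Aug 26 2021.

Aug 26 2021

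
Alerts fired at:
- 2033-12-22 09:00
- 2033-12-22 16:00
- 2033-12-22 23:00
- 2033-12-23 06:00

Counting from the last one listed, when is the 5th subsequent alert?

Gaps: 7, 7, 7 hours — each event is 7 hours after the previous one.
2033-12-23 06:00 + 7 h = 2033-12-23 13:00.
2033-12-23 13:00 + 7 h = 2033-12-23 20:00.
2033-12-23 20:00 + 7 h = 2033-12-24 03:00.
2033-12-24 03:00 + 7 h = 2033-12-24 10:00.
2033-12-24 10:00 + 7 h = 2033-12-24 17:00.

2033-12-24 17:00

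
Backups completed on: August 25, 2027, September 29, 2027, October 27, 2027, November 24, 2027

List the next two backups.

December 29, 2027; January 26, 2028

All Wednesdays; the gaps (35, 28, 28) vary with month length.
This is the last Wednesday of each month.
Last Wednesday of December 2027: December 29, 2027.
January 2028 ends with Wednesday January 26, 2028.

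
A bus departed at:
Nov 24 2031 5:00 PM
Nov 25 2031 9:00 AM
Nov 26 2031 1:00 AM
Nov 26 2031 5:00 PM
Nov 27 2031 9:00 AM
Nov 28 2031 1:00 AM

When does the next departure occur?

The interval is a steady 16 hours (16, 16, 16, 16, 16).
Nov 28 2031 1:00 AM + 16 h = Nov 28 2031 5:00 PM.

Nov 28 2031 5:00 PM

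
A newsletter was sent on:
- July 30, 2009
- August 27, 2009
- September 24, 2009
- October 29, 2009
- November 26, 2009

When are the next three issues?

All Thursdays; the gaps (28, 28, 35, 28) vary with month length.
This is the last Thursday of each month.
Last Thursday of December 2009: December 31, 2009.
January 2010 ends with Thursday January 28, 2010.
February 2010 ends with Thursday February 25, 2010.

December 31, 2009; January 28, 2010; February 25, 2010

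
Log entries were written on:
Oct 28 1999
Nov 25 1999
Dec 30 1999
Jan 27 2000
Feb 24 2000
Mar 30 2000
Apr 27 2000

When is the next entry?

May 25 2000

These are Thursdays with 28, 35, 28, 28, 35, 28-day gaps.
Each is the final Thursday of its month — Dec 30 1999 is past the 28th, so '4th Thursday' doesn't fit.
May 2000 ends with Thursday May 25 2000.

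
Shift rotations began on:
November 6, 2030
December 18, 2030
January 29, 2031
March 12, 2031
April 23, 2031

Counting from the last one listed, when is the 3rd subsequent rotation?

August 27, 2031

Gaps between consecutive events: 42, 42, 42, 42 days — a constant 42-day interval.
April 23, 2031 + 42 days = June 4, 2031.
June 4, 2031 + 42 days = July 16, 2031.
July 16, 2031 + 42 days = August 27, 2031.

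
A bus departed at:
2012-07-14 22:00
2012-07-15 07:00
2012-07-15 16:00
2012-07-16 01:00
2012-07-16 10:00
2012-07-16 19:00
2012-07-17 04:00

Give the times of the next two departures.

2012-07-17 13:00, 2012-07-17 22:00

Spacing: 9, 9, 9, 9, 9, 9 h — constant 9 h.
2012-07-17 04:00 + 9 h = 2012-07-17 13:00.
2012-07-17 13:00 + 9 h = 2012-07-17 22:00.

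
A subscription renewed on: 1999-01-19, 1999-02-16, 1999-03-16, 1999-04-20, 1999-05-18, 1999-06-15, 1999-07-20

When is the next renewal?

All dates are Tuesdays, 28, 28, 35, 28, 28, 35 days apart.
Specifically, the 3rd Tuesday of each month.
August 1999 — 3rd Tuesday is 1999-08-17.

1999-08-17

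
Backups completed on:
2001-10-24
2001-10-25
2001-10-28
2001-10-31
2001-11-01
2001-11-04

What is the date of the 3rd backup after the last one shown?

The gap pattern 1, 3, 3, 1, 3 repeats every 3 events.
These are the Wednesdays, Thursdays and Sundays of each week.
The following Wednesday is 2001-11-07.
The following Thursday is 2001-11-08.
Next Sunday: 2001-11-11.

2001-11-11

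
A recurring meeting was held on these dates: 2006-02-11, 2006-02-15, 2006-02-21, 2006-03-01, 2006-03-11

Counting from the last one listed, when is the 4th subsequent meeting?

The spacing grows by 2 each time: 4, 6, 8, 10 days.
Next gap: 12 days. 2006-03-11 + 12 days = 2006-03-23.
Next gap: 14 days. 2006-03-23 + 14 days = 2006-04-06.
Next gap: 16 days. 2006-04-06 + 16 days = 2006-04-22.
Next gap: 18 days. 2006-04-22 + 18 days = 2006-05-10.

2006-05-10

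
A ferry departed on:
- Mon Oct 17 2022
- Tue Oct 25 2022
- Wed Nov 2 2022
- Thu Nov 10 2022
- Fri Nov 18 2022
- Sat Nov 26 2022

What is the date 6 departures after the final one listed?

Fri Jan 13 2023

Gaps between consecutive events: 8, 8, 8, 8, 8 days — a constant 8-day interval.
Sat Nov 26 2022 + 8 days = Sun Dec 4 2022.
Sun Dec 4 2022 + 8 days = Mon Dec 12 2022.
Mon Dec 12 2022 + 8 days = Tue Dec 20 2022.
Tue Dec 20 2022 + 8 days = Wed Dec 28 2022.
Wed Dec 28 2022 + 8 days = Thu Jan 5 2023.
Thu Jan 5 2023 + 8 days = Fri Jan 13 2023.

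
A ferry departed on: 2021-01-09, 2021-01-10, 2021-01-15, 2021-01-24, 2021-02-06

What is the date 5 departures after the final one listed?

Intervals are 1, 5, 9, 13 days — an arithmetic progression with common difference 4.
Next gap: 17 days. 2021-02-06 + 17 days = 2021-02-23.
Next gap: 21 days. 2021-02-23 + 21 days = 2021-03-16.
Next gap: 25 days. 2021-03-16 + 25 days = 2021-04-10.
Next gap: 29 days. 2021-04-10 + 29 days = 2021-05-09.
Next gap: 33 days. 2021-05-09 + 33 days = 2021-06-11.

2021-06-11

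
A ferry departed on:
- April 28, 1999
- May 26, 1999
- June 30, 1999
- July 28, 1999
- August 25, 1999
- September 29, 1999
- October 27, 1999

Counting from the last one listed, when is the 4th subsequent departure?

February 23, 2000

All Wednesdays; the gaps (28, 35, 28, 28, 35, 28) vary with month length.
This is the last Wednesday of each month.
Last Wednesday of November 1999: November 24, 1999.
Last Wednesday of December 1999: December 29, 1999.
January 2000 ends with Wednesday January 26, 2000.
February 2000 ends with Wednesday February 23, 2000.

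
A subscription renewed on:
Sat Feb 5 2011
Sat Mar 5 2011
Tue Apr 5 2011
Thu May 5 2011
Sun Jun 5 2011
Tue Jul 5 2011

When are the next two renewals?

Fri Aug 5 2011, Mon Sep 5 2011

The day-of-month is always 5 (28, 31, 30, 31, 30 days between events).
So this recurs on the 5th of each month.
August 2011: Fri Aug 5 2011.
Next: September 2011 → Mon Sep 5 2011.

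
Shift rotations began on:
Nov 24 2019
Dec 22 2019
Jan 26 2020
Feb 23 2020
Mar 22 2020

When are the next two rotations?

All dates are Sundays, 28, 35, 28, 28 days apart.
Specifically, the 4th Sunday of each month.
April 2020 — 4th Sunday is Apr 26 2020.
4th Sunday of May 2020: May 24 2020.

Apr 26 2020, May 24 2020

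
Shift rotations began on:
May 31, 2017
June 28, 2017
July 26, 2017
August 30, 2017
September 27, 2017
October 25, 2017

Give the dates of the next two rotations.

November 29, 2017; December 27, 2017

These are Wednesdays with 28, 28, 35, 28, 28-day gaps.
Each is the final Wednesday of its month — May 31, 2017 is past the 28th, so '4th Wednesday' doesn't fit.
November 2017 ends with Wednesday November 29, 2017.
December 2017 ends with Wednesday December 27, 2017.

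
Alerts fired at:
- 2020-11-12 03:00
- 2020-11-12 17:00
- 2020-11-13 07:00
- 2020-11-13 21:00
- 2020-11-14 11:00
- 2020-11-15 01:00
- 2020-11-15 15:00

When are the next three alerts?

Gaps: 14, 14, 14, 14, 14, 14 hours — each event is 14 hours after the previous one.
2020-11-15 15:00 + 14 h = 2020-11-16 05:00.
2020-11-16 05:00 + 14 h = 2020-11-16 19:00.
2020-11-16 19:00 + 14 h = 2020-11-17 09:00.

2020-11-16 05:00, 2020-11-16 19:00, 2020-11-17 09:00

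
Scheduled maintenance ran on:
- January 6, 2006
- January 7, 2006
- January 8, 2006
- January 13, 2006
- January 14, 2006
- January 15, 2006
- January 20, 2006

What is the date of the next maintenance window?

The gap pattern 1, 1, 5, 1, 1, 5 repeats every 3 events.
These are the Fridays, Saturdays and Sundays of each week.
The following Saturday is January 21, 2006.

January 21, 2006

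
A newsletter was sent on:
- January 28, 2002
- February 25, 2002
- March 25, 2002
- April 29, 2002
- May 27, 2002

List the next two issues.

These are Mondays with 28, 28, 35, 28-day gaps.
Each is the final Monday of its month — April 29, 2002 is past the 28th, so '4th Monday' doesn't fit.
Last Monday of June 2002: June 24, 2002.
Last Monday of July 2002: July 29, 2002.

June 24, 2002; July 29, 2002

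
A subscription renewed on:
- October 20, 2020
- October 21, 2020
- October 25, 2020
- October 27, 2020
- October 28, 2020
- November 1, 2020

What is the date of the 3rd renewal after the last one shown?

The gap pattern 1, 4, 2, 1, 4 repeats every 3 events.
These are the Tuesdays, Wednesdays and Sundays of each week.
The following Tuesday is November 3, 2020.
The following Wednesday is November 4, 2020.
The following Sunday is November 8, 2020.

November 8, 2020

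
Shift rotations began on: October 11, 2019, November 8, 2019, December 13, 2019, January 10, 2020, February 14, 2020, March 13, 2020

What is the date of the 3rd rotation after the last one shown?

These are Fridays at 28- or 35-day spacing (28, 35, 28, 35, 28).
The pattern: 2nd Friday of the month.
April 2020 — 2nd Friday is April 10, 2020.
2nd Friday of May 2020: May 8, 2020.
June 2020 — 2nd Friday is June 12, 2020.

June 12, 2020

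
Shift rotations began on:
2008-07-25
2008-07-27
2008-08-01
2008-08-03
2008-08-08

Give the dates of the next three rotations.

The gap pattern 2, 5, 2, 5 repeats every 2 events.
These are the Fridays and Sundays of each week.
The following Sunday is 2008-08-10.
The following Friday is 2008-08-15.
Next Sunday: 2008-08-17.

2008-08-10, 2008-08-15, 2008-08-17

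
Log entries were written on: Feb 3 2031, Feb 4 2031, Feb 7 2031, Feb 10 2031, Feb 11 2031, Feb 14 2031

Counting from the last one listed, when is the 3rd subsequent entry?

Every event lands on a Monday or Tuesday or Friday (gaps cycle 1, 3, 3, 1, 3).
So the schedule is: every Monday, Tuesday and Friday.
Next Monday: Feb 17 2031.
Next Tuesday: Feb 18 2031.
Next Friday: Feb 21 2031.

Feb 21 2031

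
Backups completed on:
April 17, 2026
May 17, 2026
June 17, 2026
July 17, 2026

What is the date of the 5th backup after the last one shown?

The day-of-month is always 17 (30, 31, 30 days between events).
So this recurs on the 17th of each month.
August 2026: August 17, 2026.
September 2026: September 17, 2026.
Next: October 2026 → October 17, 2026.
Next: November 2026 → November 17, 2026.
Next: December 2026 → December 17, 2026.

December 17, 2026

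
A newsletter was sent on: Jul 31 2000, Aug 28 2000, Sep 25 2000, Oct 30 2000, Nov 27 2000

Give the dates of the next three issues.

Dec 25 2000, Jan 29 2001, Feb 26 2001

Every date is a Monday; gaps 28, 28, 35, 28 days.
Each is the last Monday of its month (at least one falls on the 29th or later, ruling out '4th Monday').
December 2000 ends with Monday Dec 25 2000.
Last Monday of January 2001: Jan 29 2001.
Last Monday of February 2001: Feb 26 2001.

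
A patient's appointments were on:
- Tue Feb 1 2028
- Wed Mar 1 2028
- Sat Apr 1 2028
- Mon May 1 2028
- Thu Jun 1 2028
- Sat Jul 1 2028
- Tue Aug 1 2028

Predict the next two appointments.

Gaps: 29, 31, 30, 31, 30, 31 days — not constant. Every event is on the 1st of the month.
Pattern: the 1st of each month.
September 2028: Fri Sep 1 2028.
October 2028: Sun Oct 1 2028.

Fri Sep 1 2028, Sun Oct 1 2028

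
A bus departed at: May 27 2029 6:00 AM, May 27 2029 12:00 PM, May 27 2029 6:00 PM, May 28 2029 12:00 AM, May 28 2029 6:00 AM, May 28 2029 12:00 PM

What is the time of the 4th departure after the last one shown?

Spacing: 6, 6, 6, 6, 6 h — constant 6 h.
May 28 2029 12:00 PM + 6 h = May 28 2029 6:00 PM.
May 28 2029 6:00 PM + 6 h = May 29 2029 12:00 AM.
May 29 2029 12:00 AM + 6 h = May 29 2029 6:00 AM.
May 29 2029 6:00 AM + 6 h = May 29 2029 12:00 PM.

May 29 2029 12:00 PM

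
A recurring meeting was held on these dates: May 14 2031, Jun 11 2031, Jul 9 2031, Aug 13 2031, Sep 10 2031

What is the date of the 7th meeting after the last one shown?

Apr 14 2032

These are Wednesdays at 28- or 35-day spacing (28, 28, 35, 28).
The pattern: 2nd Wednesday of the month.
October 2031 — 2nd Wednesday is Oct 8 2031.
2nd Wednesday of November 2031: Nov 12 2031.
December 2031 — 2nd Wednesday is Dec 10 2031.
January 2032 — 2nd Wednesday is Jan 14 2032.
2nd Wednesday of February 2032: Feb 11 2032.
2nd Wednesday of March 2032: Mar 10 2032.
April 2032 — 2nd Wednesday is Apr 14 2032.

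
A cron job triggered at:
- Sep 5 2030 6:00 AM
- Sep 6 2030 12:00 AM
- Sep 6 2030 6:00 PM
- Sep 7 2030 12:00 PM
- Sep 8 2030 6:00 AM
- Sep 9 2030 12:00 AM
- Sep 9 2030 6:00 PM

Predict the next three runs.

Gaps: 18, 18, 18, 18, 18, 18 hours — each event is 18 hours after the previous one.
Sep 9 2030 6:00 PM + 18 h = Sep 10 2030 12:00 PM.
Sep 10 2030 12:00 PM + 18 h = Sep 11 2030 6:00 AM.
Sep 11 2030 6:00 AM + 18 h = Sep 12 2030 12:00 AM.

Sep 10 2030 12:00 PM, Sep 11 2030 6:00 AM, Sep 12 2030 12:00 AM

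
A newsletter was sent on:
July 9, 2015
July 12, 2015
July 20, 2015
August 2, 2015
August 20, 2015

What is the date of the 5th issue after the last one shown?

Gaps: 3, 8, 13, 18 days — each gap is 5 larger than the previous one.
Next gap: 23 days. August 20, 2015 + 23 days = September 12, 2015.
Next gap: 28 days. September 12, 2015 + 28 days = October 10, 2015.
Next gap: 33 days. October 10, 2015 + 33 days = November 12, 2015.
Next gap: 38 days. November 12, 2015 + 38 days = December 20, 2015.
Next gap: 43 days. December 20, 2015 + 43 days = February 1, 2016.

February 1, 2016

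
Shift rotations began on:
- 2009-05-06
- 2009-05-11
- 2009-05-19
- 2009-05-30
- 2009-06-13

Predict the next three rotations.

Gaps: 5, 8, 11, 14 days — each gap is 3 larger than the previous one.
Next gap: 17 days. 2009-06-13 + 17 days = 2009-06-30.
Next gap: 20 days. 2009-06-30 + 20 days = 2009-07-20.
Next gap: 23 days. 2009-07-20 + 23 days = 2009-08-12.

2009-06-30, 2009-07-20, 2009-08-12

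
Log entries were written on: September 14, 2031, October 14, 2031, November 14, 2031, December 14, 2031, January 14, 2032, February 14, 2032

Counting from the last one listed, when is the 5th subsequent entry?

Each date is the 14th; the gaps (30, 31, 30, 31, 31) track the month lengths.
The rule is the 14th of each month.
March 2032: March 14, 2032.
April 2032: April 14, 2032.
May 2032: May 14, 2032.
Next: June 2032 → June 14, 2032.
July 2032: July 14, 2032.

July 14, 2032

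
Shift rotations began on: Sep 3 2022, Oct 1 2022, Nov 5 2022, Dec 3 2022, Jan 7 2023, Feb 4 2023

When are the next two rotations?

These are Saturdays at 28- or 35-day spacing (28, 35, 28, 35, 28).
The pattern: 1st Saturday of the month.
1st Saturday of March 2023: Mar 4 2023.
1st Saturday of April 2023: Apr 1 2023.

Mar 4 2023, Apr 1 2023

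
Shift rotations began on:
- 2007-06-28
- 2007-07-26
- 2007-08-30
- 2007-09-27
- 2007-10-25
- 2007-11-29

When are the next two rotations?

These are Thursdays with 28, 35, 28, 28, 35-day gaps.
Each is the final Thursday of its month — 2007-08-30 is past the 28th, so '4th Thursday' doesn't fit.
December 2007 ends with Thursday 2007-12-27.
January 2008 ends with Thursday 2008-01-31.

2007-12-27, 2008-01-31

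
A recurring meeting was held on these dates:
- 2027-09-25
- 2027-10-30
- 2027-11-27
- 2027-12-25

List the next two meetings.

These are Saturdays with 35, 28, 28-day gaps.
Each is the final Saturday of its month — 2027-10-30 is past the 28th, so '4th Saturday' doesn't fit.
January 2028 ends with Saturday 2028-01-29.
Last Saturday of February 2028: 2028-02-26.

2028-01-29, 2028-02-26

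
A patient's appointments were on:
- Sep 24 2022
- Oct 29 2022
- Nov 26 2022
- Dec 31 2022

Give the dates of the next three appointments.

Jan 28 2023, Feb 25 2023, Mar 25 2023

All Saturdays; the gaps (35, 28, 35) vary with month length.
This is the last Saturday of each month.
January 2023 ends with Saturday Jan 28 2023.
Last Saturday of February 2023: Feb 25 2023.
Last Saturday of March 2023: Mar 25 2023.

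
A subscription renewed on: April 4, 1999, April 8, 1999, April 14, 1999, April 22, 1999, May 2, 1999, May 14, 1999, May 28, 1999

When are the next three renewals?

June 13, 1999; July 1, 1999; July 21, 1999

Gaps: 4, 6, 8, 10, 12, 14 days — each gap is 2 larger than the previous one.
Next gap: 16 days. May 28, 1999 + 16 days = June 13, 1999.
Next gap: 18 days. June 13, 1999 + 18 days = July 1, 1999.
Next gap: 20 days. July 1, 1999 + 20 days = July 21, 1999.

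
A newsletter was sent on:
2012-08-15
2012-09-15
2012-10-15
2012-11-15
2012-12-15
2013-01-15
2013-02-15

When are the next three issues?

2013-03-15, 2013-04-15, 2013-05-15

The day-of-month is always 15 (31, 30, 31, 30, 31, 31 days between events).
So this recurs on the 15th of each month.
March 2013: 2013-03-15.
Next: April 2013 → 2013-04-15.
Next: May 2013 → 2013-05-15.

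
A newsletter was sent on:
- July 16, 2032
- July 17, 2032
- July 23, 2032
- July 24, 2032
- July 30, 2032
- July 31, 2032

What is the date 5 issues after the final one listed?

The gap pattern 1, 6, 1, 6, 1 repeats every 2 events.
These are the Fridays and Saturdays of each week.
Next Friday: August 6, 2032.
The following Saturday is August 7, 2032.
Next Friday: August 13, 2032.
Next Saturday: August 14, 2032.
Next Friday: August 20, 2032.

August 20, 2032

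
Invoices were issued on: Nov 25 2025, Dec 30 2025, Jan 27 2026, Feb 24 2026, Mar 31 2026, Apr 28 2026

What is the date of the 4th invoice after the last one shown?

These are Tuesdays with 35, 28, 28, 35, 28-day gaps.
Each is the final Tuesday of its month — Dec 30 2025 is past the 28th, so '4th Tuesday' doesn't fit.
Last Tuesday of May 2026: May 26 2026.
Last Tuesday of June 2026: Jun 30 2026.
Last Tuesday of July 2026: Jul 28 2026.
Last Tuesday of August 2026: Aug 25 2026.

Aug 25 2026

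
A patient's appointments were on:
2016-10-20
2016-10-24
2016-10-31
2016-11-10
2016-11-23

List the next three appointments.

2016-12-09, 2016-12-28, 2017-01-19

Intervals are 4, 7, 10, 13 days — an arithmetic progression with common difference 3.
Next gap: 16 days. 2016-11-23 + 16 days = 2016-12-09.
Next gap: 19 days. 2016-12-09 + 19 days = 2016-12-28.
Next gap: 22 days. 2016-12-28 + 22 days = 2017-01-19.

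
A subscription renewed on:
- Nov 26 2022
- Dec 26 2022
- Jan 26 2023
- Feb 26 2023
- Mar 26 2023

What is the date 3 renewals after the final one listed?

Jun 26 2023

The day-of-month is always 26 (30, 31, 31, 28 days between events).
So this recurs on the 26th of each month.
Next: April 2023 → Apr 26 2023.
May 2023: May 26 2023.
Next: June 2023 → Jun 26 2023.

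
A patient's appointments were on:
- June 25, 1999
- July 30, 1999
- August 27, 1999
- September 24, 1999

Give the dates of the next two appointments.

Every date is a Friday; gaps 35, 28, 28 days.
Each is the last Friday of its month (at least one falls on the 29th or later, ruling out '4th Friday').
Last Friday of October 1999: October 29, 1999.
November 1999 ends with Friday November 26, 1999.

October 29, 1999; November 26, 1999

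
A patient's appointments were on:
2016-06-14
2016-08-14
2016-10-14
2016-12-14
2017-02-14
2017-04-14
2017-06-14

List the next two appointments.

2017-08-14, 2017-10-14

The day-of-month is always 14 (61, 61, 61, 62, 59, 61 days between events).
So this recurs on the 14th of every 2 months.
August 2017: 2017-08-14.
October 2017: 2017-10-14.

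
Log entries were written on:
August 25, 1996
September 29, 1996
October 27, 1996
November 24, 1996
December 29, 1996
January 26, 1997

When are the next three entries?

February 23, 1997; March 30, 1997; April 27, 1997

All Sundays; the gaps (35, 28, 28, 35, 28) vary with month length.
This is the last Sunday of each month.
February 1997 ends with Sunday February 23, 1997.
March 1997 ends with Sunday March 30, 1997.
Last Sunday of April 1997: April 27, 1997.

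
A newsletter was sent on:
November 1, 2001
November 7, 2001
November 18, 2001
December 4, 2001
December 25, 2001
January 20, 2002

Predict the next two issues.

February 20, 2002; March 28, 2002

Intervals are 6, 11, 16, 21, 26 days — an arithmetic progression with common difference 5.
Next gap: 31 days. January 20, 2002 + 31 days = February 20, 2002.
Next gap: 36 days. February 20, 2002 + 36 days = March 28, 2002.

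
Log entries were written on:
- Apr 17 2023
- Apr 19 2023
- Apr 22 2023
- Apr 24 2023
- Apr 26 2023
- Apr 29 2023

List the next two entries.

May 1 2023, May 3 2023

The gap pattern 2, 3, 2, 2, 3 repeats every 3 events.
These are the Mondays, Wednesdays and Saturdays of each week.
The following Monday is May 1 2023.
The following Wednesday is May 3 2023.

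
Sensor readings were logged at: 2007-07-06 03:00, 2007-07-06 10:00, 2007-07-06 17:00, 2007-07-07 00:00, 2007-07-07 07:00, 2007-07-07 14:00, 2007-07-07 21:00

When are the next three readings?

Gaps: 7, 7, 7, 7, 7, 7 hours — each event is 7 hours after the previous one.
2007-07-07 21:00 + 7 h = 2007-07-08 04:00.
2007-07-08 04:00 + 7 h = 2007-07-08 11:00.
2007-07-08 11:00 + 7 h = 2007-07-08 18:00.

2007-07-08 04:00, 2007-07-08 11:00, 2007-07-08 18:00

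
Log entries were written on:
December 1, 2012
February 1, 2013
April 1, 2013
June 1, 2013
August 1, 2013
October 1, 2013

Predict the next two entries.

Each date is the 1st; the gaps (62, 59, 61, 61, 61) track the month lengths.
The rule is the 1st of every 2 months.
Next: December 2013 → December 1, 2013.
Next: February 2014 → February 1, 2014.

December 1, 2013; February 1, 2014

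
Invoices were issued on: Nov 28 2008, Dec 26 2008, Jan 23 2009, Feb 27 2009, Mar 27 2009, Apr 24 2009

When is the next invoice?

May 22 2009

Gaps: 28, 28, 35, 28, 28 days — a mix of 28 and 35. Every date is a Friday.
Each is the 4th Friday of its month.
4th Friday of May 2009: May 22 2009.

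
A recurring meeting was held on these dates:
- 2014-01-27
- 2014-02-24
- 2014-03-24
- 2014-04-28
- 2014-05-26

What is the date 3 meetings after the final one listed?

These are Mondays at 28- or 35-day spacing (28, 28, 35, 28).
The pattern: 4th Monday of the month.
4th Monday of June 2014: 2014-06-23.
July 2014 — 4th Monday is 2014-07-28.
August 2014 — 4th Monday is 2014-08-25.

2014-08-25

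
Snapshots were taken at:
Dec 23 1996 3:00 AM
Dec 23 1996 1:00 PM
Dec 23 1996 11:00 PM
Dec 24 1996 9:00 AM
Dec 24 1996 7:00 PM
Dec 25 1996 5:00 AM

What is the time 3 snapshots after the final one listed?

Spacing: 10, 10, 10, 10, 10 h — constant 10 h.
Dec 25 1996 5:00 AM + 10 h = Dec 25 1996 3:00 PM.
Dec 25 1996 3:00 PM + 10 h = Dec 26 1996 1:00 AM.
Dec 26 1996 1:00 AM + 10 h = Dec 26 1996 11:00 AM.

Dec 26 1996 11:00 AM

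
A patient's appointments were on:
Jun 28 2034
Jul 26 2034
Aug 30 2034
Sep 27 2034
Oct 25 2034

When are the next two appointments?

Nov 29 2034, Dec 27 2034

All Wednesdays; the gaps (28, 35, 28, 28) vary with month length.
This is the last Wednesday of each month.
November 2034 ends with Wednesday Nov 29 2034.
December 2034 ends with Wednesday Dec 27 2034.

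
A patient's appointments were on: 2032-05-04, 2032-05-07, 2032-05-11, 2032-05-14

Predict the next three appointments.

Gaps: 3, 4, 3 days — not constant, but cyclic with period 2.
The events fall on every Tuesday and Friday.
The following Tuesday is 2032-05-18.
Next Friday: 2032-05-21.
Next Tuesday: 2032-05-25.

2032-05-18, 2032-05-21, 2032-05-25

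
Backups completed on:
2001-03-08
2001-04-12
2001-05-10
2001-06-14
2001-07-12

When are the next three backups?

2001-08-09, 2001-09-13, 2001-10-11

All dates are Thursdays, 35, 28, 35, 28 days apart.
Specifically, the 2nd Thursday of each month.
2nd Thursday of August 2001: 2001-08-09.
2nd Thursday of September 2001: 2001-09-13.
2nd Thursday of October 2001: 2001-10-11.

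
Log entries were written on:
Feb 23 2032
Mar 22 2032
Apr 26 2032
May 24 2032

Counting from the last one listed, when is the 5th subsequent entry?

All dates are Mondays, 28, 35, 28 days apart.
Specifically, the 4th Monday of each month.
June 2032 — 4th Monday is Jun 28 2032.
July 2032 — 4th Monday is Jul 26 2032.
August 2032 — 4th Monday is Aug 23 2032.
4th Monday of September 2032: Sep 27 2032.
4th Monday of October 2032: Oct 25 2032.

Oct 25 2032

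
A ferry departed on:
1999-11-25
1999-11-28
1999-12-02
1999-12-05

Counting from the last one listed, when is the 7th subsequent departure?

Gaps: 3, 4, 3 days — not constant, but cyclic with period 2.
The events fall on every Thursday and Sunday.
The following Thursday is 1999-12-09.
Next Sunday: 1999-12-12.
Next Thursday: 1999-12-16.
The following Sunday is 1999-12-19.
Next Thursday: 1999-12-23.
The following Sunday is 1999-12-26.
The following Thursday is 1999-12-30.

1999-12-30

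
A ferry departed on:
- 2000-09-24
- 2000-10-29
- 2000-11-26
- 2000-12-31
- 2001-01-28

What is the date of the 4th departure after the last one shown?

2001-05-27

All Sundays; the gaps (35, 28, 35, 28) vary with month length.
This is the last Sunday of each month.
February 2001 ends with Sunday 2001-02-25.
Last Sunday of March 2001: 2001-03-25.
April 2001 ends with Sunday 2001-04-29.
May 2001 ends with Sunday 2001-05-27.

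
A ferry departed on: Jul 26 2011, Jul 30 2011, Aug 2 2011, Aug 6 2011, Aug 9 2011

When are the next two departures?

Aug 13 2011, Aug 16 2011

The gap pattern 4, 3, 4, 3 repeats every 2 events.
These are the Tuesdays and Saturdays of each week.
Next Saturday: Aug 13 2011.
Next Tuesday: Aug 16 2011.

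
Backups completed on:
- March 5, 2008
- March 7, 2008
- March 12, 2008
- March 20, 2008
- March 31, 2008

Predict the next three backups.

April 14, 2008; May 1, 2008; May 21, 2008

Gaps: 2, 5, 8, 11 days — each gap is 3 larger than the previous one.
Next gap: 14 days. March 31, 2008 + 14 days = April 14, 2008.
Next gap: 17 days. April 14, 2008 + 17 days = May 1, 2008.
Next gap: 20 days. May 1, 2008 + 20 days = May 21, 2008.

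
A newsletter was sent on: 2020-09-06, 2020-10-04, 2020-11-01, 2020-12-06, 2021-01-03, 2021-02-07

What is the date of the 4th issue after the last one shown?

Gaps: 28, 28, 35, 28, 35 days — a mix of 28 and 35. Every date is a Sunday.
Each is the 1st Sunday of its month.
1st Sunday of March 2021: 2021-03-07.
April 2021 — 1st Sunday is 2021-04-04.
May 2021 — 1st Sunday is 2021-05-02.
June 2021 — 1st Sunday is 2021-06-06.

2021-06-06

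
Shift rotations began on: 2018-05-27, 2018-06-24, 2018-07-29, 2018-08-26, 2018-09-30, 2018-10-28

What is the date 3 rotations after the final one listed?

Every date is a Sunday; gaps 28, 35, 28, 35, 28 days.
Each is the last Sunday of its month (at least one falls on the 29th or later, ruling out '4th Sunday').
Last Sunday of November 2018: 2018-11-25.
December 2018 ends with Sunday 2018-12-30.
Last Sunday of January 2019: 2019-01-27.

2019-01-27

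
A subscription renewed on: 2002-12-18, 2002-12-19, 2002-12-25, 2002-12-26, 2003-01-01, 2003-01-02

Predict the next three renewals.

2003-01-08, 2003-01-09, 2003-01-15

Every event lands on a Wednesday or Thursday (gaps cycle 1, 6, 1, 6, 1).
So the schedule is: every Wednesday and Thursday.
The following Wednesday is 2003-01-08.
Next Thursday: 2003-01-09.
Next Wednesday: 2003-01-15.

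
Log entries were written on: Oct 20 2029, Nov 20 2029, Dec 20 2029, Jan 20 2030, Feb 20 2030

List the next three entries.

Each date is the 20th; the gaps (31, 30, 31, 31) track the month lengths.
The rule is the 20th of each month.
Next: March 2030 → Mar 20 2030.
Next: April 2030 → Apr 20 2030.
May 2030: May 20 2030.

Mar 20 2030, Apr 20 2030, May 20 2030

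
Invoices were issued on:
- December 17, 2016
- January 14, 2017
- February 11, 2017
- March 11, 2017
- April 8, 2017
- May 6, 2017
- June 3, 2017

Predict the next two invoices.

July 1, 2017; July 29, 2017

Every event comes 28 days after the last (28, 28, 28, 28, 28, 28).
June 3, 2017 + 28 days = July 1, 2017.
July 1, 2017 + 28 days = July 29, 2017.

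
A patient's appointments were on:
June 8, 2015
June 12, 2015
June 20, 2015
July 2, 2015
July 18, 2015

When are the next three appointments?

Gaps: 4, 8, 12, 16 days — each gap is 4 larger than the previous one.
Next gap: 20 days. July 18, 2015 + 20 days = August 7, 2015.
Next gap: 24 days. August 7, 2015 + 24 days = August 31, 2015.
Next gap: 28 days. August 31, 2015 + 28 days = September 28, 2015.

August 7, 2015; August 31, 2015; September 28, 2015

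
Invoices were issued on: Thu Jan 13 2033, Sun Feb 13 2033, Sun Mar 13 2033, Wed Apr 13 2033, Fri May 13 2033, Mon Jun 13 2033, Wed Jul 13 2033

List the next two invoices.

Sat Aug 13 2033, Tue Sep 13 2033

Each date is the 13th; the gaps (31, 28, 31, 30, 31, 30) track the month lengths.
The rule is the 13th of each month.
August 2033: Sat Aug 13 2033.
September 2033: Tue Sep 13 2033.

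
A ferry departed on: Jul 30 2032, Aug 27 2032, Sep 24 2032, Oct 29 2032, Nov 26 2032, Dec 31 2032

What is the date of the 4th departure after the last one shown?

These are Fridays with 28, 28, 35, 28, 35-day gaps.
Each is the final Friday of its month — Jul 30 2032 is past the 28th, so '4th Friday' doesn't fit.
Last Friday of January 2033: Jan 28 2033.
Last Friday of February 2033: Feb 25 2033.
Last Friday of March 2033: Mar 25 2033.
April 2033 ends with Friday Apr 29 2033.

Apr 29 2033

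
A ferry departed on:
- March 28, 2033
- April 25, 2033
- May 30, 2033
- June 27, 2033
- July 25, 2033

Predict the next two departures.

August 29, 2033; September 26, 2033

Every date is a Monday; gaps 28, 35, 28, 28 days.
Each is the last Monday of its month (at least one falls on the 29th or later, ruling out '4th Monday').
August 2033 ends with Monday August 29, 2033.
September 2033 ends with Monday September 26, 2033.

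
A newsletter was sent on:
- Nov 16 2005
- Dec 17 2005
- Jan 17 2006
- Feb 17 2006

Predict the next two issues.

Mar 20 2006, Apr 20 2006

Every event comes 31 days after the last (31, 31, 31).
Feb 17 2006 + 31 days = Mar 20 2006.
Mar 20 2006 + 31 days = Apr 20 2006.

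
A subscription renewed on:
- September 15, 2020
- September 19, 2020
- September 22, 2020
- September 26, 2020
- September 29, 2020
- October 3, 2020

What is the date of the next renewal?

Every event lands on a Tuesday or Saturday (gaps cycle 4, 3, 4, 3, 4).
So the schedule is: every Tuesday and Saturday.
Next Tuesday: October 6, 2020.

October 6, 2020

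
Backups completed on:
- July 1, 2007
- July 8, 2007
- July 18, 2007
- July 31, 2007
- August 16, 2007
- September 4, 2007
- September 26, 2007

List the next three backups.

Gaps: 7, 10, 13, 16, 19, 22 days — each gap is 3 larger than the previous one.
Next gap: 25 days. September 26, 2007 + 25 days = October 21, 2007.
Next gap: 28 days. October 21, 2007 + 28 days = November 18, 2007.
Next gap: 31 days. November 18, 2007 + 31 days = December 19, 2007.

October 21, 2007; November 18, 2007; December 19, 2007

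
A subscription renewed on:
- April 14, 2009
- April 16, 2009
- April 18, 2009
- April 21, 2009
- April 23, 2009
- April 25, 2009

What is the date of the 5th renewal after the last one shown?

May 7, 2009

Gaps: 2, 2, 3, 2, 2 days — not constant, but cyclic with period 3.
The events fall on every Tuesday, Thursday and Saturday.
Next Tuesday: April 28, 2009.
The following Thursday is April 30, 2009.
Next Saturday: May 2, 2009.
The following Tuesday is May 5, 2009.
The following Thursday is May 7, 2009.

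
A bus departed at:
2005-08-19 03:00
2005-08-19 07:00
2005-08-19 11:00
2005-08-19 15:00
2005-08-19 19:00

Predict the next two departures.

The interval is a steady 4 hours (4, 4, 4, 4).
2005-08-19 19:00 + 4 h = 2005-08-19 23:00.
2005-08-19 23:00 + 4 h = 2005-08-20 03:00.

2005-08-19 23:00, 2005-08-20 03:00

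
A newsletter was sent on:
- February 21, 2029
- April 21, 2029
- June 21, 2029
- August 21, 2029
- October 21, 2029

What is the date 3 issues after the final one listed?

Gaps: 59, 61, 61, 61 days — not constant. Every event is on the 21st of the month.
Pattern: the 21st of every 2 months.
Next: December 2029 → December 21, 2029.
February 2030: February 21, 2030.
April 2030: April 21, 2030.

April 21, 2030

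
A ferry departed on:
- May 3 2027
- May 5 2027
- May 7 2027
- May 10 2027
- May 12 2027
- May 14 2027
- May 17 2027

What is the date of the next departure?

Gaps: 2, 2, 3, 2, 2, 3 days — not constant, but cyclic with period 3.
The events fall on every Monday, Wednesday and Friday.
The following Wednesday is May 19 2027.

May 19 2027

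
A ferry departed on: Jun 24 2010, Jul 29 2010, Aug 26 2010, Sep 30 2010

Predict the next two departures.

Oct 28 2010, Nov 25 2010

All Thursdays; the gaps (35, 28, 35) vary with month length.
This is the last Thursday of each month.
Last Thursday of October 2010: Oct 28 2010.
Last Thursday of November 2010: Nov 25 2010.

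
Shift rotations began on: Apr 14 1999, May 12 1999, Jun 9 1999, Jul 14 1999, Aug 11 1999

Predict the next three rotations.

Sep 8 1999, Oct 13 1999, Nov 10 1999

These are Wednesdays at 28- or 35-day spacing (28, 28, 35, 28).
The pattern: 2nd Wednesday of the month.
September 1999 — 2nd Wednesday is Sep 8 1999.
2nd Wednesday of October 1999: Oct 13 1999.
2nd Wednesday of November 1999: Nov 10 1999.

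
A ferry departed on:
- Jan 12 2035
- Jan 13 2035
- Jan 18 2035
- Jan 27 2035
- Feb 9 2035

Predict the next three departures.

Feb 26 2035, Mar 19 2035, Apr 13 2035

Gaps: 1, 5, 9, 13 days — each gap is 4 larger than the previous one.
Next gap: 17 days. Feb 9 2035 + 17 days = Feb 26 2035.
Next gap: 21 days. Feb 26 2035 + 21 days = Mar 19 2035.
Next gap: 25 days. Mar 19 2035 + 25 days = Apr 13 2035.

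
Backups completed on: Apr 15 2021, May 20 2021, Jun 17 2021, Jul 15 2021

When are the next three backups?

These are Thursdays at 28- or 35-day spacing (35, 28, 28).
The pattern: 3rd Thursday of the month.
August 2021 — 3rd Thursday is Aug 19 2021.
September 2021 — 3rd Thursday is Sep 16 2021.
October 2021 — 3rd Thursday is Oct 21 2021.

Aug 19 2021, Sep 16 2021, Oct 21 2021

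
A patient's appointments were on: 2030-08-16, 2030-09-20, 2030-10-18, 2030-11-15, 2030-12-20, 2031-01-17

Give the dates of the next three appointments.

All dates are Fridays, 35, 28, 28, 35, 28 days apart.
Specifically, the 3rd Friday of each month.
February 2031 — 3rd Friday is 2031-02-21.
3rd Friday of March 2031: 2031-03-21.
April 2031 — 3rd Friday is 2031-04-18.

2031-02-21, 2031-03-21, 2031-04-18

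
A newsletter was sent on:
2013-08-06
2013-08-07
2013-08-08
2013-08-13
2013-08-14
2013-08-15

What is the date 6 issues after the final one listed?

2013-08-29

Gaps: 1, 1, 5, 1, 1 days — not constant, but cyclic with period 3.
The events fall on every Tuesday, Wednesday and Thursday.
The following Tuesday is 2013-08-20.
Next Wednesday: 2013-08-21.
Next Thursday: 2013-08-22.
Next Tuesday: 2013-08-27.
The following Wednesday is 2013-08-28.
The following Thursday is 2013-08-29.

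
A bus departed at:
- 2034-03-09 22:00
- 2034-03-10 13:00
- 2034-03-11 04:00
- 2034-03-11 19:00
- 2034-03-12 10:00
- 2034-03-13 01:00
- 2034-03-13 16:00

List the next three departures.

2034-03-14 07:00, 2034-03-14 22:00, 2034-03-15 13:00

Gaps: 15, 15, 15, 15, 15, 15 hours — each event is 15 hours after the previous one.
2034-03-13 16:00 + 15 h = 2034-03-14 07:00.
2034-03-14 07:00 + 15 h = 2034-03-14 22:00.
2034-03-14 22:00 + 15 h = 2034-03-15 13:00.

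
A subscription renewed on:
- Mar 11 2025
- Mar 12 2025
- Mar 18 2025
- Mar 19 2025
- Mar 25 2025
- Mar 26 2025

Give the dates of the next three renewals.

Gaps: 1, 6, 1, 6, 1 days — not constant, but cyclic with period 2.
The events fall on every Tuesday and Wednesday.
Next Tuesday: Apr 1 2025.
Next Wednesday: Apr 2 2025.
Next Tuesday: Apr 8 2025.

Apr 1 2025, Apr 2 2025, Apr 8 2025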